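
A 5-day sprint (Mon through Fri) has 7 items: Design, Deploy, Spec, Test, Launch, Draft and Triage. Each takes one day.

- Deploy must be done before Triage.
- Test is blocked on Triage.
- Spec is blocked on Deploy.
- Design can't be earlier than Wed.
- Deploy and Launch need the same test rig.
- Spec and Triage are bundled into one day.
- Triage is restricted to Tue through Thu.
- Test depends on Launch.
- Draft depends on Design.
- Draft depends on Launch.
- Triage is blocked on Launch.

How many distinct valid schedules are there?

Splitting on Design: it can be Wed (20), Thu (10). Listing each branch's schedules as (Deploy, Spec, Test, Launch, Draft, Triage):
Design=Wed: (Mon,Wed,Thu,Tue,Thu,Wed) (Mon,Wed,Thu,Tue,Fri,Wed) (Mon,Wed,Fri,Tue,Thu,Wed) (Mon,Wed,Fri,Tue,Fri,Wed) (Mon,Thu,Fri,Tue,Thu,Thu) (Mon,Thu,Fri,Tue,Fri,Thu) (Mon,Thu,Fri,Wed,Thu,Thu) (Mon,Thu,Fri,Wed,Fri,Thu) (Tue,Wed,Thu,Mon,Thu,Wed) (Tue,Wed,Thu,Mon,Fri,Wed) (Tue,Wed,Fri,Mon,Thu,Wed) (Tue,Wed,Fri,Mon,Fri,Wed) (Tue,Thu,Fri,Mon,Thu,Thu) (Tue,Thu,Fri,Mon,Fri,Thu) (Tue,Thu,Fri,Wed,Thu,Thu) (Tue,Thu,Fri,Wed,Fri,Thu) (Wed,Thu,Fri,Mon,Thu,Thu) (Wed,Thu,Fri,Mon,Fri,Thu) (Wed,Thu,Fri,Tue,Thu,Thu) (Wed,Thu,Fri,Tue,Fri,Thu) — 20.
Design=Thu: (Mon,Wed,Thu,Tue,Fri,Wed) (Mon,Wed,Fri,Tue,Fri,Wed) (Mon,Thu,Fri,Tue,Fri,Thu) (Mon,Thu,Fri,Wed,Fri,Thu) (Tue,Wed,Thu,Mon,Fri,Wed) (Tue,Wed,Fri,Mon,Fri,Wed) (Tue,Thu,Fri,Mon,Fri,Thu) (Tue,Thu,Fri,Wed,Fri,Thu) (Wed,Thu,Fri,Mon,Fri,Thu) (Wed,Thu,Fri,Tue,Fri,Thu) — 10.
Summing: 20 + 10 = 30.

30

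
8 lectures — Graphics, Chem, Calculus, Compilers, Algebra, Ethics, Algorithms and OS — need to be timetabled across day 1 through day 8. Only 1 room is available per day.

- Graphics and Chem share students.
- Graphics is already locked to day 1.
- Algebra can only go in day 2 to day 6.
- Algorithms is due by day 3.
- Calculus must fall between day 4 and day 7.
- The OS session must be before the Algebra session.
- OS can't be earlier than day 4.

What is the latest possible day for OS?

OS is available from day 4; downstream work caps OS at day 5.
OS at day 5 is achievable: Ethics in day 8, Calculus in day 4, Algebra in day 6, Chem in day 3, Algorithms in day 2, Compilers in day 7, Graphics in day 1, OS in day 5.

day 5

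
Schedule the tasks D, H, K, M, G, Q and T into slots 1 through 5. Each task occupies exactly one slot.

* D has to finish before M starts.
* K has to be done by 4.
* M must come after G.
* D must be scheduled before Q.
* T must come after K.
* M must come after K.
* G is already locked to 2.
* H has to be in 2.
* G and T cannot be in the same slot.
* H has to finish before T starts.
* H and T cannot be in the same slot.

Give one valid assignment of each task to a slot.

Q in 2, D in 1, T in 3, G in 2, K in 1, H in 2, M in 3

Checking: D(1) before Q(2); K(1) before M(3); H(2) before T(3); D(1) before M(3); G(2) before M(3); K(1) before T(3); H(2) != T(3); G(2) != T(3); K=1 in [1,4]; G=2 in [2,2]; H=2 in [2,2].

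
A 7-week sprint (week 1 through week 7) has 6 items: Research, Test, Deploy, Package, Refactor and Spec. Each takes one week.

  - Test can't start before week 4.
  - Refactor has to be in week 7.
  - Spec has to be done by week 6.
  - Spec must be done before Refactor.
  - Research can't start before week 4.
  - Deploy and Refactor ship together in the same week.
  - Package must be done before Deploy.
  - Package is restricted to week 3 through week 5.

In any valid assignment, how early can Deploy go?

Deploy must be in the same week as Refactor, which can't be before week 7, so Deploy is at least week 7.
Deploy at week 7 is achievable: Package=week 3; Deploy=week 7; Refactor=week 7; Test=week 4; Spec=week 1; Research=week 4.

week 7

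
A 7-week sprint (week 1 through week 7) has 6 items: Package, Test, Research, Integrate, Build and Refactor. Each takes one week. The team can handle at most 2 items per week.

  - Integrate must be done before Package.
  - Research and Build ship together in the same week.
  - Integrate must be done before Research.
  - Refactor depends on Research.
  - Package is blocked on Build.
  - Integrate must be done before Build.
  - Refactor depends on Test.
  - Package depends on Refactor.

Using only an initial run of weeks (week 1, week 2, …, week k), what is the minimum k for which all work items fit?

The precedence chain requires at least 4 distinct weeks.
With at most 2 per week and 6 work items, at least 3 weeks are needed.
4 works (last occupied week: week 4): for example Refactor in week 3; Build in week 2; Package in week 4; Integrate in week 1; Test in week 1; Research in week 2.

4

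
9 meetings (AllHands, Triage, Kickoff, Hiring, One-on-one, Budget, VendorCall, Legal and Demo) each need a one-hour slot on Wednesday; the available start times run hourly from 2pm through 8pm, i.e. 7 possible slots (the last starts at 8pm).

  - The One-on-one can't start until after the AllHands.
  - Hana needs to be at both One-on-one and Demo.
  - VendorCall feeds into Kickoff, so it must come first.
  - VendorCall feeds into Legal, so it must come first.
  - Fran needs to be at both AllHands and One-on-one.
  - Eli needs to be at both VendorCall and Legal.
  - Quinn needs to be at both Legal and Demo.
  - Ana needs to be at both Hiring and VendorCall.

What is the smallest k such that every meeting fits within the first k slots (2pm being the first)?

The precedence chain requires at least 2 distinct slots.
2 works (last occupied slot: 3pm): for example One-on-one in 3pm, Hiring in 3pm, Demo in 2pm, AllHands in 2pm, VendorCall in 2pm, Kickoff in 3pm, Budget in 2pm, Triage in 2pm, Legal in 3pm.

2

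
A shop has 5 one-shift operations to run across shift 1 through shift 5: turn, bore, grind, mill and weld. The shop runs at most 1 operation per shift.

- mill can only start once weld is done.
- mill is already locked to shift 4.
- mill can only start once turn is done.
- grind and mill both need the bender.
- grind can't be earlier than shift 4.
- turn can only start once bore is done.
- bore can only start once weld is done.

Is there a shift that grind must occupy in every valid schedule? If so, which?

grind's window is shift 4–shift 5.
mill is fixed at shift 4, and grind can't share a shift with mill.
So grind must be shift 5.

shift 5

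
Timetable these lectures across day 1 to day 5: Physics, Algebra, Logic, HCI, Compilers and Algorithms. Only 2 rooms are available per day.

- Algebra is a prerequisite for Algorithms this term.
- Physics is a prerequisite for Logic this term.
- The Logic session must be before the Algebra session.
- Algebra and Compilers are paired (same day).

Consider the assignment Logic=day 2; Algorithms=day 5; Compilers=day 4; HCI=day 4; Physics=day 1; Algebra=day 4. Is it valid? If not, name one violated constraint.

No — it violates: Only 2 rooms are available per day

Physics is a prerequisite for Logic this term — holds.
Algebra and Compilers are paired (same day) — holds.
Algebra is a prerequisite for Algorithms this term — holds.
Only 2 rooms are available per day — violated.
The Logic session must be before the Algebra session — holds.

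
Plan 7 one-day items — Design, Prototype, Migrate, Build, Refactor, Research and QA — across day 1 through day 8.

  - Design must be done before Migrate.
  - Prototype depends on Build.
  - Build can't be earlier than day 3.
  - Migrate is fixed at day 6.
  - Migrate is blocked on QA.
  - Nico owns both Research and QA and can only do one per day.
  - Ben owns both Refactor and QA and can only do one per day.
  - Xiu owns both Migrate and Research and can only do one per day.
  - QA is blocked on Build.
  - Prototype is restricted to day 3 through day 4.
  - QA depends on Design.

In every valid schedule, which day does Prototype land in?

Prototype is available from day 3; precedence pushes Prototype to at least day 4; Prototype's own window allows nothing later than day 4.
So Prototype is pinned to day 4.

day 4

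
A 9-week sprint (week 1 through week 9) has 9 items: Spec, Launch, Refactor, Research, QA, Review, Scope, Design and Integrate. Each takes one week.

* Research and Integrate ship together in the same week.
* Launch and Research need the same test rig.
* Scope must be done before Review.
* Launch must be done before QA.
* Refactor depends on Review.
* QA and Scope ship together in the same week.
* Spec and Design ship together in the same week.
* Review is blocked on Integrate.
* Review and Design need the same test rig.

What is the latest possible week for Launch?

week 6

Downstream work caps Launch at week 6.
Launch at week 6 is achievable: Launch in week 6; Integrate in week 1; Design in week 1; Refactor in week 9; Spec in week 1; Research in week 1; Review in week 8; QA in week 7; Scope in week 7.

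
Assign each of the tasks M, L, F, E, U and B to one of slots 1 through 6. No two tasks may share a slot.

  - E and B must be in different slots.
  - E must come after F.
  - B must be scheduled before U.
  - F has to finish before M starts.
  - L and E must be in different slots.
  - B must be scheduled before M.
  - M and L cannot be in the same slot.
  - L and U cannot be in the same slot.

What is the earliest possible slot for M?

Precedence pushes M to at least 2.
M at 3 is achievable: L=6, U=5, E=4, B=2, F=1, M=3.
Nothing earlier works — the conflict and capacity constraints rule out every slot before 3.

3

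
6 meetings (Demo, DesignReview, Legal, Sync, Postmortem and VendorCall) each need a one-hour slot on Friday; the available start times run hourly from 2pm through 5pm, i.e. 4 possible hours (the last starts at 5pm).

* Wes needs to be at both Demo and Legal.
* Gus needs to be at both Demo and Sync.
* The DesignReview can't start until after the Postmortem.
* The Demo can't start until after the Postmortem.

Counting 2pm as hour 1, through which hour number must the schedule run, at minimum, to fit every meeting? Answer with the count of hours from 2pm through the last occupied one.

The precedence chain requires at least 2 distinct hours.
2 works (last occupied hour: 3pm): for example DesignReview -> 3pm; Postmortem -> 2pm; Legal -> 2pm; Sync -> 2pm; VendorCall -> 2pm; Demo -> 3pm.

2 hours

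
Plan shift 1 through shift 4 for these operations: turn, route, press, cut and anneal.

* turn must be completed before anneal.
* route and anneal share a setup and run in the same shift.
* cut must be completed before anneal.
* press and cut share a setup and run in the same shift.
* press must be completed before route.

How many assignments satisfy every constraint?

14

Splitting on turn: it can be shift 1 (6), shift 2 (5), shift 3 (3). Listing each branch's schedules as (route, press, cut, anneal) by shift number:
turn=shift 1: (2,1,1,2) (3,1,1,3) (3,2,2,3) (4,1,1,4) (4,2,2,4) (4,3,3,4) — 6.
turn=shift 2: (3,1,1,3) (3,2,2,3) (4,1,1,4) (4,2,2,4) (4,3,3,4) — 5.
turn=shift 3: (4,1,1,4) (4,2,2,4) (4,3,3,4) — 3.
Summing: 6 + 5 + 3 = 14.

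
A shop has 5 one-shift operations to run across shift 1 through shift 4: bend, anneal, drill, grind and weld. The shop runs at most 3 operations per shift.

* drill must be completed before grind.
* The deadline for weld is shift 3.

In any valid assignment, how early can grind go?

Precedence pushes grind to at least shift 2.
grind at shift 2 is achievable: grind in shift 2, drill in shift 1, weld in shift 1, bend in shift 1, anneal in shift 2.

shift 2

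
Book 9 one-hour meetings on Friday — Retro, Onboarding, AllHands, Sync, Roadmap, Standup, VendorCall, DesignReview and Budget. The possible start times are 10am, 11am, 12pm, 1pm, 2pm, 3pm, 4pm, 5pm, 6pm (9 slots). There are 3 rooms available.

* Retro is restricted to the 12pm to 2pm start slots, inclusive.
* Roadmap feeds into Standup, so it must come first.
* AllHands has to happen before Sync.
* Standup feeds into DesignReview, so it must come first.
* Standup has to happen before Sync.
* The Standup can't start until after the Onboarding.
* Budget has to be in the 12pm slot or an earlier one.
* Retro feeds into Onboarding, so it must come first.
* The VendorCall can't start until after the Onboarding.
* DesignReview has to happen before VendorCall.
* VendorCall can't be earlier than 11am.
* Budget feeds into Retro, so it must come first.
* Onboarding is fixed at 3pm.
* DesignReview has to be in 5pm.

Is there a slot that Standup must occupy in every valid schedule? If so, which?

4pm

Onboarding is fixed at 3pm and must come before Standup, so Standup is at least 4pm.
DesignReview is fixed at 5pm and must come after Standup, so Standup is at most 4pm.
So Standup must be 4pm.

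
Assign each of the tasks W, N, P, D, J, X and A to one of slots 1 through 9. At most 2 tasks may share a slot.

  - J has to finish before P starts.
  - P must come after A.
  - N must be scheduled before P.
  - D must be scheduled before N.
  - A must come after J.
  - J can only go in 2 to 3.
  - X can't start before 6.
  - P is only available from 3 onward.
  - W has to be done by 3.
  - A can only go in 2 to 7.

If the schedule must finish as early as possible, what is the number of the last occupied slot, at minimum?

6

The precedence chain requires at least 3 distinct slots.
With at most 2 per slot and 7 tasks, at least 4 slots are needed.
X can't be placed before 6, so the schedule must run through at least slot 6.
6 works (last occupied slot: 6): for example J in 2; D in 1; X in 6; N in 2; A in 3; P in 4; W in 1.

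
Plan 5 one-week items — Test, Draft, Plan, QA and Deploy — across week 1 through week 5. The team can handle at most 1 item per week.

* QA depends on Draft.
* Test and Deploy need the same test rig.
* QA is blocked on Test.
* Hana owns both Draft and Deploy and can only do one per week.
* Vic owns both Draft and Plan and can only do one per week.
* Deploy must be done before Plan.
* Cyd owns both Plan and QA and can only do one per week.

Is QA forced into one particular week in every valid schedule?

No

QA can be week 3 (e.g. QA=week 3, Plan=week 5, Deploy=week 4, Draft=week 2, Test=week 1) or week 4 (e.g. Test=week 1; Deploy=week 3; QA=week 4; Draft=week 2; Plan=week 5).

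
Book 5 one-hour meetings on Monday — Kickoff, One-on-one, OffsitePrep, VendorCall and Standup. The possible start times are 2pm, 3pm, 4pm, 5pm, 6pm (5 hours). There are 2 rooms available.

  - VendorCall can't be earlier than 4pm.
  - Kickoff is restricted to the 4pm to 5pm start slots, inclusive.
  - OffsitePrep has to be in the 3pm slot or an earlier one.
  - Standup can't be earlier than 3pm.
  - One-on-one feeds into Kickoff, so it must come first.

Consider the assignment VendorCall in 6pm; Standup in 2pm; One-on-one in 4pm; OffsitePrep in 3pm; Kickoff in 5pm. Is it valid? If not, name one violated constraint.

No. Standup can't be earlier than 3pm is not satisfied.

One-on-one feeds into Kickoff, so it must come first — holds.
Kickoff is restricted to the 4pm to 5pm start slots, inclusive — holds.
VendorCall can't be earlier than 4pm — holds.
Standup can't be earlier than 3pm — violated.
There are 2 rooms available — holds.
OffsitePrep has to be in the 3pm slot or an earlier one — holds.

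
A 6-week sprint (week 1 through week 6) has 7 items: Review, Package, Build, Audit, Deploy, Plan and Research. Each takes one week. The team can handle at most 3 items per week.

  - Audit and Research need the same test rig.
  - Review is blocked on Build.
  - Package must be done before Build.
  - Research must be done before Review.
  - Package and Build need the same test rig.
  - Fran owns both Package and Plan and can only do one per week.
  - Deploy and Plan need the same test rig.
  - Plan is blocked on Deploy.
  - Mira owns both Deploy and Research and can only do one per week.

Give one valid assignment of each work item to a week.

Deploy -> week 1, Plan -> week 2, Review -> week 3, Research -> week 2, Audit -> week 1, Package -> week 1, Build -> week 2

Checking: Build(week 2) before Review(week 3); Package(week 1) before Build(week 2); Deploy(week 1) before Plan(week 2); Research(week 2) before Review(week 3); Deploy(week 1) != Plan(week 2); Package(week 1) != Build(week 2); Deploy(week 1) != Research(week 2); Audit(week 1) != Research(week 2); Package(week 1) != Plan(week 2); max 3 per week (cap 3).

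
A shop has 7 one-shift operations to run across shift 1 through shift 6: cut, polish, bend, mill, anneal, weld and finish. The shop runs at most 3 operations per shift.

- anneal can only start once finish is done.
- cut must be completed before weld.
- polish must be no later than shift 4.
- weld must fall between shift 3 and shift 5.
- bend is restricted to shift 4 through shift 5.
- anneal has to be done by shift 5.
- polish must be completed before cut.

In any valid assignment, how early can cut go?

shift 2

Precedence pushes cut to at least shift 2; downstream work caps cut at shift 4.
cut at shift 2 is achievable: polish in shift 1; finish in shift 1; anneal in shift 2; mill in shift 1; bend in shift 4; weld in shift 3; cut in shift 2.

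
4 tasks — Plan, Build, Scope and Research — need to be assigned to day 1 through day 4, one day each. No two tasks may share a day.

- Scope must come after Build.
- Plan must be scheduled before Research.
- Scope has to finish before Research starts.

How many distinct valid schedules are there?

Enumerating: Scope=day 2; Research=day 4; Plan=day 3; Build=day 1 | Build in day 2; Scope in day 3; Research in day 4; Plan in day 1 | Scope=day 3, Plan=day 2, Research=day 4, Build=day 1.

3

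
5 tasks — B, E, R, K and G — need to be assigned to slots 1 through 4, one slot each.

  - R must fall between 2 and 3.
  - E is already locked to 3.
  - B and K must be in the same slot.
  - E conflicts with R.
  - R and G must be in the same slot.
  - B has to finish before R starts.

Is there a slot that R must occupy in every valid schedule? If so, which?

R's window is 2–3.
E is fixed at 3, and R can't share a slot with E.
So R must be 2.

2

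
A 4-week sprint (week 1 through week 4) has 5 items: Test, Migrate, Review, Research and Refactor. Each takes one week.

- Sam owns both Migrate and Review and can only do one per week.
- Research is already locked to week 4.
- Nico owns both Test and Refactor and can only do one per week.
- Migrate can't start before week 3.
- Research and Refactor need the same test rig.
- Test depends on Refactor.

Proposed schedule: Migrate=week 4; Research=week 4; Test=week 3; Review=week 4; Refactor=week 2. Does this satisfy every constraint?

Sam owns both Migrate and Review and can only do one per week — violated.
Research is already locked to week 4 — holds.
Research and Refactor need the same test rig — holds.
Migrate can't start before week 3 — holds.
Nico owns both Test and Refactor and can only do one per week — holds.
Test depends on Refactor — holds.

No. Sam owns both Migrate and Review and can only do one per week is not satisfied.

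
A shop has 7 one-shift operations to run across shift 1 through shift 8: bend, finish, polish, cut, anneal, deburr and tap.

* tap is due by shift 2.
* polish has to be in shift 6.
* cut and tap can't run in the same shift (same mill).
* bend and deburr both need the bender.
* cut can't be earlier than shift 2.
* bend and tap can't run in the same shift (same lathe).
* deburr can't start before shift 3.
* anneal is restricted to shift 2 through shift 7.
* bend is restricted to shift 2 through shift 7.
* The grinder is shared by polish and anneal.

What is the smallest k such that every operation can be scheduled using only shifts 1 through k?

6

polish can't be placed before shift 6, so the schedule must run through at least shift 6.
6 works (last occupied shift: shift 6): for example bend -> shift 2, tap -> shift 1, deburr -> shift 3, finish -> shift 1, cut -> shift 2, polish -> shift 6, anneal -> shift 2.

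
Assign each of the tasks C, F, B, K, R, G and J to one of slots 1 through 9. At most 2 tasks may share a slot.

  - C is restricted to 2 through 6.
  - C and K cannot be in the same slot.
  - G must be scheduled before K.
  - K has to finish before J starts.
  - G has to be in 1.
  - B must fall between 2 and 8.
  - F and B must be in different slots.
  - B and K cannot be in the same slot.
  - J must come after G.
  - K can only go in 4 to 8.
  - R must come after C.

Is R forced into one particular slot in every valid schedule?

No

R can be 3 (e.g. F=1, J=5, B=2, G=1, R=3, K=4, C=2) or 4 (e.g. J -> 5; G -> 1; B -> 2; R -> 4; K -> 4; F -> 1; C -> 2).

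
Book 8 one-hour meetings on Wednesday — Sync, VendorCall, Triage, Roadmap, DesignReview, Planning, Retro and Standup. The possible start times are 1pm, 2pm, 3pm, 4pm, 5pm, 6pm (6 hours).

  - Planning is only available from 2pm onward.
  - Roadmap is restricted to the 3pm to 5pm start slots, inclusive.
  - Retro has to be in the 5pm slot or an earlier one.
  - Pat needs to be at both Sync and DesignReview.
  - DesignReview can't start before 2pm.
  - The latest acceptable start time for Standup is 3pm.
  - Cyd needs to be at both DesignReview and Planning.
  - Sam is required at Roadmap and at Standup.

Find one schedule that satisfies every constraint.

Triage -> 1pm; Standup -> 1pm; Sync -> 1pm; DesignReview -> 2pm; VendorCall -> 1pm; Retro -> 1pm; Roadmap -> 3pm; Planning -> 3pm

Checking: DesignReview(2pm) != Planning(3pm); Sync(1pm) != DesignReview(2pm); Roadmap(3pm) != Standup(1pm); Standup=1pm in [1pm,3pm]; Retro=1pm in [1pm,5pm]; Planning=3pm in [2pm,6pm]; Roadmap=3pm in [3pm,5pm]; DesignReview=2pm in [2pm,6pm].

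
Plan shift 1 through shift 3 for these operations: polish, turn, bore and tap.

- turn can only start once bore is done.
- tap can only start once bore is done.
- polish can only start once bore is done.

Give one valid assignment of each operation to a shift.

tap=shift 2; bore=shift 1; turn=shift 2; polish=shift 2

Checking: bore(shift 1) before polish(shift 2); bore(shift 1) before turn(shift 2); bore(shift 1) before tap(shift 2).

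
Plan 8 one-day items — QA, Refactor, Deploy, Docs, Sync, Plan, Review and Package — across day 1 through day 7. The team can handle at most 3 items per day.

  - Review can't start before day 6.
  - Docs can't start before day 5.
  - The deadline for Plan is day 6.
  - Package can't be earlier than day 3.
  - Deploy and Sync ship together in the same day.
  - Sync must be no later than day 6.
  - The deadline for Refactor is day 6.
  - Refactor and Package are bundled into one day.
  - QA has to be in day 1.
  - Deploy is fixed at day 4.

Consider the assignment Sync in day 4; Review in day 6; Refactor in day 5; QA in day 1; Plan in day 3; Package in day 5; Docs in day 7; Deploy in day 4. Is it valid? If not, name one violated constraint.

The deadline for Refactor is day 6 — holds.
Sync must be no later than day 6 — holds.
Docs can't start before day 5 — holds.
Package can't be earlier than day 3 — holds.
Refactor and Package are bundled into one day — holds.
Review can't start before day 6 — holds.
Deploy is fixed at day 4 — holds.
QA has to be in day 1 — holds.
The team can handle at most 3 items per day — holds.
Deploy and Sync ship together in the same day — holds.
The deadline for Plan is day 6 — holds.

Yes, all constraints hold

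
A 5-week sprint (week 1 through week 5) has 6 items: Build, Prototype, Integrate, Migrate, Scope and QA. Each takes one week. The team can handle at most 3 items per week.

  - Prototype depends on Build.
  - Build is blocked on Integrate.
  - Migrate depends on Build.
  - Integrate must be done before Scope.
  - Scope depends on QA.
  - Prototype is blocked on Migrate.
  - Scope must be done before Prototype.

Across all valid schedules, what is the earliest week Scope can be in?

Precedence pushes Scope to at least week 2; downstream work caps Scope at week 4.
Scope at week 2 is achievable: Migrate -> week 3; Scope -> week 2; Prototype -> week 4; Integrate -> week 1; Build -> week 2; QA -> week 1.

week 2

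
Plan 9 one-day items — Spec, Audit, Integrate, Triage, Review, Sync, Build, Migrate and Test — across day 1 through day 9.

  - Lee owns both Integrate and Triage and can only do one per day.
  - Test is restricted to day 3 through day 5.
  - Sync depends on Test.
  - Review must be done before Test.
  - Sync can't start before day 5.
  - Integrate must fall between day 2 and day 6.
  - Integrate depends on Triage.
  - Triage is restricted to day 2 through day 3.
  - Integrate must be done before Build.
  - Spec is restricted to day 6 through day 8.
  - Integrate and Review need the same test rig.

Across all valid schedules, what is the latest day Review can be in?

day 4

Downstream work caps Review at day 4.
Review at day 4 is achievable: Spec=day 6, Audit=day 1, Review=day 4, Test=day 5, Integrate=day 3, Build=day 4, Migrate=day 1, Sync=day 6, Triage=day 2.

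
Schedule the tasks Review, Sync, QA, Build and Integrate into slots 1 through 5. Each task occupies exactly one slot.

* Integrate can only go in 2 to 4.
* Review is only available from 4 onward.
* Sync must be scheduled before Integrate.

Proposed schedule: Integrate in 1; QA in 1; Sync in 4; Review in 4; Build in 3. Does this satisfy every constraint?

No. Sync must be scheduled before Integrate is not satisfied.

Sync must be scheduled before Integrate — violated.
Review is only available from 4 onward — holds.
Integrate can only go in 2 to 4 — violated.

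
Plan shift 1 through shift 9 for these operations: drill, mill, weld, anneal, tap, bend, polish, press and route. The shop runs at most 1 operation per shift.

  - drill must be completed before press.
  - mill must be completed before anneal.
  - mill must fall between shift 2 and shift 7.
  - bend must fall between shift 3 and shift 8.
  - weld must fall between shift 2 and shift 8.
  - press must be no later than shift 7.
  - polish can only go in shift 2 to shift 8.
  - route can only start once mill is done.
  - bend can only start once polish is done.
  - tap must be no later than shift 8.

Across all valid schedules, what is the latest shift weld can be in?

Weld is available from shift 2; weld's own window allows nothing later than shift 8.
weld at shift 8 is achievable: tap=shift 6; polish=shift 3; press=shift 5; bend=shift 4; weld=shift 8; mill=shift 2; anneal=shift 7; drill=shift 1; route=shift 9.

shift 8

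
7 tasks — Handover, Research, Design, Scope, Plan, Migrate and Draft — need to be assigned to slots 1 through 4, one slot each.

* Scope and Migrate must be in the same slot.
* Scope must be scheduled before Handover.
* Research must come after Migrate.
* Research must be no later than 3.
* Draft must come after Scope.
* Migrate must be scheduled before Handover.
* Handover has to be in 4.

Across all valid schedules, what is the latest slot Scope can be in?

2

Scope must be in the same slot as Migrate, which can't be after 2, so Scope is at most 2.
Scope at 2 is achievable: Migrate in 2, Draft in 3, Research in 3, Plan in 1, Design in 1, Handover in 4, Scope in 2.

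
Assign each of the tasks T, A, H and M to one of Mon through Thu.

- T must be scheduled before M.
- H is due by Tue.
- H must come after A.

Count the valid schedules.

Splitting on T: it can be Mon (3), Tue (2), Wed (1). Listing each branch's schedules as (A, H, M):
T=Mon: (Mon,Tue,Tue) (Mon,Tue,Wed) (Mon,Tue,Thu) — 3.
T=Tue: (Mon,Tue,Wed) (Mon,Tue,Thu) — 2.
T=Wed: (Mon,Tue,Thu) — 1.
Summing: 3 + 2 + 1 = 6.

6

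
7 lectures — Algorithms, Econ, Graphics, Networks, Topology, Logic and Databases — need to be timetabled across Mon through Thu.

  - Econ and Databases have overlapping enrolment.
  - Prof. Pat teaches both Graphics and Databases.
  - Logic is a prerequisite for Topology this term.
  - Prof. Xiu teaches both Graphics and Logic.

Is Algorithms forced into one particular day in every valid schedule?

Algorithms can be Mon (e.g. Graphics in Tue; Networks in Mon; Econ in Mon; Topology in Tue; Logic in Mon; Algorithms in Mon; Databases in Wed) or Tue (e.g. Algorithms=Tue; Topology=Tue; Networks=Mon; Logic=Mon; Econ=Mon; Graphics=Tue; Databases=Wed).

No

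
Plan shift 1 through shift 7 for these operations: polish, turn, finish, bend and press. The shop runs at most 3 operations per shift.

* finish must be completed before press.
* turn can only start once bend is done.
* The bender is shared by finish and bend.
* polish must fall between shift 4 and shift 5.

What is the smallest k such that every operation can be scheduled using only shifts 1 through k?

The precedence chain requires at least 2 distinct shifts.
With at most 3 per shift and 5 operations, at least 2 shifts are needed.
polish can't be placed before shift 4, so the schedule must run through at least shift 4.
4 works (last occupied shift: shift 4): for example polish -> shift 4; bend -> shift 1; press -> shift 3; finish -> shift 2; turn -> shift 2.

4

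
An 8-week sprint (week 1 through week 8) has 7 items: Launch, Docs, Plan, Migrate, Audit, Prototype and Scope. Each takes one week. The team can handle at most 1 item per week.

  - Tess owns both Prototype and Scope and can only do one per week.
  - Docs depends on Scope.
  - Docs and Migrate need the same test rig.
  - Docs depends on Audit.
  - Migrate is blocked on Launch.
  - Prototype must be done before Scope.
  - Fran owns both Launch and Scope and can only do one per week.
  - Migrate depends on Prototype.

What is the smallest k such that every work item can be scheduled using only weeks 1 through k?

7 weeks

The precedence chain requires at least 3 distinct weeks.
With at most 1 per week and 7 work items, at least 7 weeks are needed.
7 works (last occupied week: week 7): for example Migrate=week 6; Launch=week 5; Prototype=week 1; Audit=week 3; Scope=week 2; Plan=week 7; Docs=week 4.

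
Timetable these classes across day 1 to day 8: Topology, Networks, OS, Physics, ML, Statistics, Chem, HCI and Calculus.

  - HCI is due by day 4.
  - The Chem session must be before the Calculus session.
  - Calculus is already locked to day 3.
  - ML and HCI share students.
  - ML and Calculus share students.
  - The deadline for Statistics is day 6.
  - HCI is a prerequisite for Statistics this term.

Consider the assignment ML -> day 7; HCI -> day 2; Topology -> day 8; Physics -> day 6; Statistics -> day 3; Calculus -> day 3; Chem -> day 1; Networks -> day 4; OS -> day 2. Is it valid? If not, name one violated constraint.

The deadline for Statistics is day 6 — holds.
HCI is due by day 4 — holds.
ML and HCI share students — holds.
The Chem session must be before the Calculus session — holds.
Calculus is already locked to day 3 — holds.
ML and Calculus share students — holds.
HCI is a prerequisite for Statistics this term — holds.

Yes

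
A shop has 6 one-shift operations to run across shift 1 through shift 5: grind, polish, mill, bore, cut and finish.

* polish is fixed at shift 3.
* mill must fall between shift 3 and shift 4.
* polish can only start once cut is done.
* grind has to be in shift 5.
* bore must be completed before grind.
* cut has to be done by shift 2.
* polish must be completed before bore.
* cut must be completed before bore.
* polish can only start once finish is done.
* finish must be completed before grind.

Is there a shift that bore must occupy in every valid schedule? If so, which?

polish is fixed at shift 3 and must come before bore, so bore is at least shift 4.
grind is fixed at shift 5 and must come after bore, so bore is at most shift 4.
So bore must be shift 4.

shift 4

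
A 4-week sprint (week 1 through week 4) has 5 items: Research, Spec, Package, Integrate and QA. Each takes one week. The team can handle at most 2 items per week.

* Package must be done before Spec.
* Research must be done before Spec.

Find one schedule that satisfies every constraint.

Spec in week 2, QA in week 3, Integrate in week 2, Research in week 1, Package in week 1

Checking: Package(week 1) before Spec(week 2); Research(week 1) before Spec(week 2); max 2 per week (cap 2).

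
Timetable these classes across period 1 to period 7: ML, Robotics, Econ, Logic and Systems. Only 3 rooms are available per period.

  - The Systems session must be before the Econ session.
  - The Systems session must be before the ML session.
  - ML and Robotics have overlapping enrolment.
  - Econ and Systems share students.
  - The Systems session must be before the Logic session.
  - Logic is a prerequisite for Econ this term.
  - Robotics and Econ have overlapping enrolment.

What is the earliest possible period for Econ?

period 3

Precedence pushes Econ to at least period 3.
Econ at period 3 is achievable: Econ=period 3; Systems=period 1; ML=period 2; Logic=period 2; Robotics=period 1.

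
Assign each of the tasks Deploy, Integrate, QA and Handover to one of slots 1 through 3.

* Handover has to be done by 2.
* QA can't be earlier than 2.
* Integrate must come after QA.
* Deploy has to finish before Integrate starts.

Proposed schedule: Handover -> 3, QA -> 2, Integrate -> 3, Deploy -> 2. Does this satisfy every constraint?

Invalid. Handover has to be done by 2.

Deploy has to finish before Integrate starts — holds.
QA can't be earlier than 2 — holds.
Integrate must come after QA — holds.
Handover has to be done by 2 — violated.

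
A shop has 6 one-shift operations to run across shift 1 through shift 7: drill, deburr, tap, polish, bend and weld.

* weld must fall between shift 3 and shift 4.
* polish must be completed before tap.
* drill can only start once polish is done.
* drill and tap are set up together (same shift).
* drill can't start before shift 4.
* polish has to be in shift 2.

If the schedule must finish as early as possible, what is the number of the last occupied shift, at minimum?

4

The precedence chain requires at least 2 distinct shifts.
drill can't be placed before shift 4, so the schedule must run through at least shift 4.
4 works (last occupied shift: shift 4): for example weld=shift 3; bend=shift 1; polish=shift 2; tap=shift 4; drill=shift 4; deburr=shift 1.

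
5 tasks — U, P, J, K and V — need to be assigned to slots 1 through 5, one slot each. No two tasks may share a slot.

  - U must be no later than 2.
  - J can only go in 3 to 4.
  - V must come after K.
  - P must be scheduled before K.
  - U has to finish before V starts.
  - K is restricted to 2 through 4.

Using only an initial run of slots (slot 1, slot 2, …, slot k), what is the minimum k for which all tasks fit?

5

The precedence chain requires at least 3 distinct slots.
With at most 1 per slot and 5 tasks, at least 5 slots are needed.
5 works (last occupied slot: 5): for example V in 5; J in 3; K in 4; U in 1; P in 2.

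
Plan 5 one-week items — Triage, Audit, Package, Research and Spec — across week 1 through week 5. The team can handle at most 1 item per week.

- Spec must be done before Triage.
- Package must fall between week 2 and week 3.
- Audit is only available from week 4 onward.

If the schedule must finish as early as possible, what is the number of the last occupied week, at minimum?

5

The precedence chain requires at least 2 distinct weeks.
With at most 1 per week and 5 tasks, at least 5 weeks are needed.
Audit can't be placed before week 4, so the schedule must run through at least week 4.
5 works (last occupied week: week 5): for example Research -> week 5; Spec -> week 1; Audit -> week 4; Package -> week 2; Triage -> week 3.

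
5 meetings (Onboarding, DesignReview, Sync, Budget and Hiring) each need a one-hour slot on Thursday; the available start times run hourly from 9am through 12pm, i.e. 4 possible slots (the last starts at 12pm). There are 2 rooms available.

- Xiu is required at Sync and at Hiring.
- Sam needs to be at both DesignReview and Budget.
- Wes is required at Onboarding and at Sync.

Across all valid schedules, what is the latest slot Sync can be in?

Sync at 12pm is achievable: DesignReview in 9am, Onboarding in 9am, Sync in 12pm, Budget in 10am, Hiring in 10am.

12pm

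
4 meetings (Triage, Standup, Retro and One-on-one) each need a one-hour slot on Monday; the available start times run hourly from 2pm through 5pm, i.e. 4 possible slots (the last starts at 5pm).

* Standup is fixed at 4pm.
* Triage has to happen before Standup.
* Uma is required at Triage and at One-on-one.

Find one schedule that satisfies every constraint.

Standup in 4pm; Triage in 2pm; One-on-one in 3pm; Retro in 2pm

Checking: Triage(2pm) before Standup(4pm); Triage(2pm) != One-on-one(3pm); Standup=4pm in [4pm,4pm].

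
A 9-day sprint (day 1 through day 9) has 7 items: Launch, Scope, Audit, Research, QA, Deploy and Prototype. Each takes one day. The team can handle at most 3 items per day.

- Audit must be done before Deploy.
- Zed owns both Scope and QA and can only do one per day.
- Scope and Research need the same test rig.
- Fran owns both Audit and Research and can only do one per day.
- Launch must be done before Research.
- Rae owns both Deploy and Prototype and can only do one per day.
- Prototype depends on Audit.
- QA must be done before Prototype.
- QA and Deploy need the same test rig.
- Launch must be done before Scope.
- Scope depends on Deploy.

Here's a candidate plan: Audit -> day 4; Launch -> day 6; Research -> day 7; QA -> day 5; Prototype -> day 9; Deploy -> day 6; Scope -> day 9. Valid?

Yes

Fran owns both Audit and Research and can only do one per day — holds.
The team can handle at most 3 items per day — holds.
Launch must be done before Scope — holds.
Scope depends on Deploy — holds.
Audit must be done before Deploy — holds.
Prototype depends on Audit — holds.
QA and Deploy need the same test rig — holds.
QA must be done before Prototype — holds.
Zed owns both Scope and QA and can only do one per day — holds.
Rae owns both Deploy and Prototype and can only do one per day — holds.
Launch must be done before Research — holds.
Scope and Research need the same test rig — holds.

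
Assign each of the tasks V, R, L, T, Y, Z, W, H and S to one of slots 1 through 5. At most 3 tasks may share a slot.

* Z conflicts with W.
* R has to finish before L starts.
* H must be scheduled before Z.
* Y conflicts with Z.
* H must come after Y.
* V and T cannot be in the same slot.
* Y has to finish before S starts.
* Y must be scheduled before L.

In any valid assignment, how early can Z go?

3

Precedence pushes Z to at least 3.
Z at 3 is achievable: R=1; Z=3; V=1; T=3; Y=1; L=2; S=2; W=4; H=2.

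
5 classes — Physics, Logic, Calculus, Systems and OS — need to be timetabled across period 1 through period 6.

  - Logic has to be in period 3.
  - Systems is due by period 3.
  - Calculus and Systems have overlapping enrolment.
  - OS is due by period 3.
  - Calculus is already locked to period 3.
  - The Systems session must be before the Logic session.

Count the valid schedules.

Splitting on Systems: it can be period 1 (18), period 2 (18). Listing each branch's schedules as (Physics, Logic, Calculus, OS) by period number:
Systems=period 1: (1,3,3,1) (1,3,3,2) (1,3,3,3) (2,3,3,1) (2,3,3,2) (2,3,3,3) (3,3,3,1) (3,3,3,2) (3,3,3,3) (4,3,3,1) (4,3,3,2) (4,3,3,3) (5,3,3,1) (5,3,3,2) (5,3,3,3) (6,3,3,1) (6,3,3,2) (6,3,3,3) — 18.
Systems=period 2: (1,3,3,1) (1,3,3,2) (1,3,3,3) (2,3,3,1) (2,3,3,2) (2,3,3,3) (3,3,3,1) (3,3,3,2) (3,3,3,3) (4,3,3,1) (4,3,3,2) (4,3,3,3) (5,3,3,1) (5,3,3,2) (5,3,3,3) (6,3,3,1) (6,3,3,2) (6,3,3,3) — 18.
Summing: 18 + 18 = 36.

36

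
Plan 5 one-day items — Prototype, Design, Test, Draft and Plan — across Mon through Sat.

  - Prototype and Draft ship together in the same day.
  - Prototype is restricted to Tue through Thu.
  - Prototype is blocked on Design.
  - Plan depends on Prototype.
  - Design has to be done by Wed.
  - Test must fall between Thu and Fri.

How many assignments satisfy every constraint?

Splitting on Prototype: it can be Tue (8), Wed (12), Thu (12). Listing each branch's schedules as (Design, Test, Draft, Plan):
Prototype=Tue: (Mon,Thu,Tue,Wed) (Mon,Thu,Tue,Thu) (Mon,Thu,Tue,Fri) (Mon,Thu,Tue,Sat) (Mon,Fri,Tue,Wed) (Mon,Fri,Tue,Thu) (Mon,Fri,Tue,Fri) (Mon,Fri,Tue,Sat) — 8.
Prototype=Wed: (Mon,Thu,Wed,Thu) (Mon,Thu,Wed,Fri) (Mon,Thu,Wed,Sat) (Mon,Fri,Wed,Thu) (Mon,Fri,Wed,Fri) (Mon,Fri,Wed,Sat) (Tue,Thu,Wed,Thu) (Tue,Thu,Wed,Fri) (Tue,Thu,Wed,Sat) (Tue,Fri,Wed,Thu) (Tue,Fri,Wed,Fri) (Tue,Fri,Wed,Sat) — 12.
Prototype=Thu: (Mon,Thu,Thu,Fri) (Mon,Thu,Thu,Sat) (Mon,Fri,Thu,Fri) (Mon,Fri,Thu,Sat) (Tue,Thu,Thu,Fri) (Tue,Thu,Thu,Sat) (Tue,Fri,Thu,Fri) (Tue,Fri,Thu,Sat) (Wed,Thu,Thu,Fri) (Wed,Thu,Thu,Sat) (Wed,Fri,Thu,Fri) (Wed,Fri,Thu,Sat) — 12.
Summing: 8 + 12 + 12 = 32.

32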